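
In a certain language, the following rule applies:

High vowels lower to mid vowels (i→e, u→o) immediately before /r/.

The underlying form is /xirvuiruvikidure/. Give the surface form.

xervueruvikidore

/i/ is a high vowel immediately before /r/, so it lowers to [e].
/i/ is a high vowel immediately before /r/, so it lowers to [e].
/u/ is a high vowel immediately before /r/, so it lowers to [o].
Surface form: [xervueruvikidore].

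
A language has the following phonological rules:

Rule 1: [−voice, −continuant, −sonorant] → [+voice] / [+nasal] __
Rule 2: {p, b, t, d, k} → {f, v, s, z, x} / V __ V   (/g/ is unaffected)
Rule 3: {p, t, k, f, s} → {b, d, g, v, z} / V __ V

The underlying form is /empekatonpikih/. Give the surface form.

Rule 1 (post-nasal voicing): /p/ is a voiceless stop immediately after the nasal /m/, so it voices to [b]. /p/ is a voiceless stop immediately after the nasal /n/, so it voices to [b]. /empekatonpikih/ → embekatonbikih.
Rule 2 (intervocalic spirantization): /k/ is a stop between vowels /e/ and /a/, so it spirantizes to the fricative [x]. /t/ is a stop between vowels /a/ and /o/, so it spirantizes to the fricative [s]. /k/ is a stop between vowels /i/ and /i/, so it spirantizes to the fricative [x]. /embekatonbikih/ → embexasonbixih.
Rule 3 (intervocalic voicing): /s/ is a voiceless obstruent between vowels /a/ and /o/, so it voices to [z]. /embexasonbixih/ → embexazonbixih.

embexazonbixih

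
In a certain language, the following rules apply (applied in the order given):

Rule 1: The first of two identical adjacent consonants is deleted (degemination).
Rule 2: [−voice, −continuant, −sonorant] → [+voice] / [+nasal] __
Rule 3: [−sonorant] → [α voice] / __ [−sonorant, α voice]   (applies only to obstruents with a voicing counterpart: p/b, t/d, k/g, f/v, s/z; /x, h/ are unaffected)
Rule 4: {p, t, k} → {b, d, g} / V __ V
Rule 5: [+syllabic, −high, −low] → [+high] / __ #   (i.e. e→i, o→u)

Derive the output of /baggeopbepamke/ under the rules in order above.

Rule 1 (degemination): /gg/ is a geminate; the first /g/ deletes. /baggeopbepamke/ → bageopbepamke.
Rule 2 (post-nasal voicing): /k/ is a voiceless stop immediately after the nasal /m/, so it voices to [g]. /bageopbepamke/ → bageopbepamge.
Rule 3 (regressive voicing assimilation): /p/ precedes the voiced obstruent /b/, so it voices to [b] by assimilation. /bageopbepamge/ → bageobbepamge.
Rule 4 (intervocalic voicing): /p/ is a voiceless stop between vowels /e/ and /a/, so it voices to [b]. /bageobbepamge/ → bageobbebamge.
Rule 5 (final vowel raising): /e/ is a mid vowel in word-final position, so it raises to [i]. /bageobbebamge/ → bageobbebamgi.

bageobbebamgi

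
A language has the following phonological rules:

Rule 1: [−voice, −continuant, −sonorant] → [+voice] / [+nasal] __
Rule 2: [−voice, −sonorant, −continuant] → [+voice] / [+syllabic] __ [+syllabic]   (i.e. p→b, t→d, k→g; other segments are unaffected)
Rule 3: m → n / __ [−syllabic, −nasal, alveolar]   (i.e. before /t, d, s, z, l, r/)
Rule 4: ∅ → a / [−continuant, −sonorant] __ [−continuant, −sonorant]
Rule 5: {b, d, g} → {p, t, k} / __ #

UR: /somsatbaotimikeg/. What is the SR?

sonsatabaodimigek

Rule 1 (post-nasal voicing): no segment meets the environment; /somsatbaotimikeg/ is unchanged.
Rule 2 (intervocalic voicing): /t/ is a voiceless stop between vowels /o/ and /i/, so it voices to [d]. /k/ is a voiceless stop between vowels /i/ and /e/, so it voices to [g]. /somsatbaotimikeg/ → somsatbaodimigeg.
Rule 3 (nasal place assimilation): /m/ precedes the alveolar consonant /s/, so it assimilates in place to [n]. /somsatbaodimigeg/ → sonsatbaodimigeg.
Rule 4 (stop-cluster a-epenthesis): /t/ and /b/ form a stop–stop cluster, so [a] is inserted between them. /sonsatbaodimigeg/ → sonsatabaodimigeg.
Rule 5 (final devoicing): /g/ is a voiced stop in word-final position, so it devoices to [k]. /sonsatabaodimigeg/ → sonsatabaodimigek.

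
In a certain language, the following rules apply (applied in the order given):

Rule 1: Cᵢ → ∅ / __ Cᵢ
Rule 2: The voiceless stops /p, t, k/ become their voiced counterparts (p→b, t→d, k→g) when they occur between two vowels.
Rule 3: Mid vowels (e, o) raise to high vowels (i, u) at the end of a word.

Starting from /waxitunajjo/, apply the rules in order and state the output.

Rule 1 (degemination): /jj/ is a geminate; the first /j/ deletes. /waxitunajjo/ → waxitunajo.
Rule 2 (intervocalic voicing): /t/ is a voiceless stop between vowels /i/ and /u/, so it voices to [d]. /waxitunajo/ → waxidunajo.
Rule 3 (final vowel raising): /o/ is a mid vowel in word-final position, so it raises to [u]. /waxidunajo/ → waxidunaju.

waxidunaju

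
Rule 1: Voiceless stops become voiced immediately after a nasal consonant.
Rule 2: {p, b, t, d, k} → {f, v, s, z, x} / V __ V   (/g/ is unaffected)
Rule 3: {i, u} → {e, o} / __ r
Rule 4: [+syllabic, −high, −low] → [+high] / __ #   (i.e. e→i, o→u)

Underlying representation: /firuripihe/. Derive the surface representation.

Rule 1 (post-nasal voicing): no segment meets the environment; /firuripihe/ is unchanged.
Rule 2 (intervocalic spirantization): /p/ is a stop between vowels /i/ and /i/, so it spirantizes to the fricative [f]. /firuripihe/ → firurifihe.
Rule 3 (pre-rhotic lowering): /i/ is a high vowel immediately before /r/, so it lowers to [e]. /u/ is a high vowel immediately before /r/, so it lowers to [o]. /firurifihe/ → ferorifihe.
Rule 4 (final vowel raising): /e/ is a mid vowel in word-final position, so it raises to [i]. /ferorifihe/ → ferorifihi.

ferorifihi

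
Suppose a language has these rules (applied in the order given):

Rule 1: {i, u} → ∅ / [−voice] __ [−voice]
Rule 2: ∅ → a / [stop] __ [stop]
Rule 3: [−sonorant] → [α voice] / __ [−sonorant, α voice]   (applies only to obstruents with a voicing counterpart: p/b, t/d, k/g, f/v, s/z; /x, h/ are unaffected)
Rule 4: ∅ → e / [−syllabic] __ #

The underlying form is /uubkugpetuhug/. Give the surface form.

Rule 1 (high vowel syncope): /u/ is a high vowel flanked by voiceless consonants /t/ and /h/, so it deletes. /uubkugpetuhug/ → uubkugpethug.
Rule 2 (stop-cluster a-epenthesis): /b/ and /k/ form a stop–stop cluster, so [a] is inserted between them. /g/ and /p/ form a stop–stop cluster, so [a] is inserted between them. /uubkugpethug/ → uubakugapethug.
Rule 3 (regressive voicing assimilation): no segment meets the environment; /uubakugapethug/ is unchanged.
Rule 4 (final e-epenthesis): the form ends in the consonant /g/, so [e] is inserted word-finally. /uubakugapethug/ → uubakugapethuge.

uubakugapethuge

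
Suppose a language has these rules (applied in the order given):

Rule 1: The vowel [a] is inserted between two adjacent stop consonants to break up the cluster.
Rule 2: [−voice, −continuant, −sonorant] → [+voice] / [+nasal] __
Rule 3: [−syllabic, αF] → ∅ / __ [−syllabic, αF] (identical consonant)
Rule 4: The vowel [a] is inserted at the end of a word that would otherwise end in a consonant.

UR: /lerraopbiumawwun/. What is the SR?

Rule 1 (stop-cluster a-epenthesis): /p/ and /b/ form a stop–stop cluster, so [a] is inserted between them. /lerraopbiumawwun/ → lerraopabiumawwun.
Rule 2 (post-nasal voicing): no segment meets the environment; /lerraopabiumawwun/ is unchanged.
Rule 3 (degemination): /rr/ is a geminate; the first /r/ deletes. /ww/ is a geminate; the first /w/ deletes. /lerraopabiumawwun/ → leraopabiumawun.
Rule 4 (final a-epenthesis): the form ends in the consonant /n/, so [a] is inserted word-finally. /leraopabiumawun/ → leraopabiumawuna.

leraopabiumawuna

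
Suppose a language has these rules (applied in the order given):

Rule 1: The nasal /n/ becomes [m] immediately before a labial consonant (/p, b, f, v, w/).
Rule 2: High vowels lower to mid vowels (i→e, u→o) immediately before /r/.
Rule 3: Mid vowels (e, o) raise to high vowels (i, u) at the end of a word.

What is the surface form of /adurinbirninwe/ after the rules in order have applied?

adorimbernimwi

Rule 1 (nasal place assimilation): /n/ precedes the labial consonant /b/, so it assimilates in place to [m]. /n/ precedes the labial consonant /w/, so it assimilates in place to [m]. /adurinbirninwe/ → adurimbirnimwe.
Rule 2 (pre-rhotic lowering): /u/ is a high vowel immediately before /r/, so it lowers to [o]. /i/ is a high vowel immediately before /r/, so it lowers to [e]. /adurimbirnimwe/ → adorimbernimwe.
Rule 3 (final vowel raising): /e/ is a mid vowel in word-final position, so it raises to [i]. /adorimbernimwe/ → adorimbernimwi.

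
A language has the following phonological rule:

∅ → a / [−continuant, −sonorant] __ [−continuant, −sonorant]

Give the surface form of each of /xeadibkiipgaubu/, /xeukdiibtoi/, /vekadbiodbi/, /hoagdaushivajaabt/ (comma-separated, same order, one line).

/xeadibkiipgaubu/: /b/ and /k/ form a stop–stop cluster, so [a] is inserted between them. /p/ and /g/ form a stop–stop cluster, so [a] is inserted between them. → [xeadibakiipagaubu].
/xeukdiibtoi/: /k/ and /d/ form a stop–stop cluster, so [a] is inserted between them. /b/ and /t/ form a stop–stop cluster, so [a] is inserted between them. → [xeukadiibatoi].
/vekadbiodbi/: /d/ and /b/ form a stop–stop cluster, so [a] is inserted between them. /d/ and /b/ form a stop–stop cluster, so [a] is inserted between them. → [vekadabiodabi].
/hoagdaushivajaabt/: /g/ and /d/ form a stop–stop cluster, so [a] is inserted between them. /b/ and /t/ form a stop–stop cluster, so [a] is inserted between them. → [hoagadaushivajaabat].

xeadibakiipagaubu, xeukadiibatoi, vekadabiodabi, hoagadaushivajaabat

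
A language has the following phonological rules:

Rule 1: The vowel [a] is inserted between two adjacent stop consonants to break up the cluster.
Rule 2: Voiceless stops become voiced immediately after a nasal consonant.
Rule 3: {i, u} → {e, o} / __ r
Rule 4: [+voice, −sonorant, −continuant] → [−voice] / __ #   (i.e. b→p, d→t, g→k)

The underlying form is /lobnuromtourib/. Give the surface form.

lobnoromdoorip

Rule 1 (stop-cluster a-epenthesis): no segment meets the environment; /lobnuromtourib/ is unchanged.
Rule 2 (post-nasal voicing): /t/ is a voiceless stop immediately after the nasal /m/, so it voices to [d]. /lobnuromtourib/ → lobnuromdourib.
Rule 3 (pre-rhotic lowering): /u/ is a high vowel immediately before /r/, so it lowers to [o]. /u/ is a high vowel immediately before /r/, so it lowers to [o]. /lobnuromdourib/ → lobnoromdoorib.
Rule 4 (final devoicing): /b/ is a voiced stop in word-final position, so it devoices to [p]. /lobnoromdoorib/ → lobnoromdoorip.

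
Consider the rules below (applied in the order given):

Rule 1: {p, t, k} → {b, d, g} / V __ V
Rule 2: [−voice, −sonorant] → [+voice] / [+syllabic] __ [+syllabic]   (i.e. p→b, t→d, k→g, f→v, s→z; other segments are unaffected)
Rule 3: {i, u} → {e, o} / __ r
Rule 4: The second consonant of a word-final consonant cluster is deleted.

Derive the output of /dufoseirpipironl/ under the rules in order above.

Rule 1 (intervocalic voicing): /p/ is a voiceless stop between vowels /i/ and /i/, so it voices to [b]. /dufoseirpipironl/ → dufoseirpibironl.
Rule 2 (intervocalic voicing): /f/ is a voiceless obstruent between vowels /u/ and /o/, so it voices to [v]. /s/ is a voiceless obstruent between vowels /o/ and /e/, so it voices to [z]. /dufoseirpibironl/ → duvozeirpibironl.
Rule 3 (pre-rhotic lowering): /i/ is a high vowel immediately before /r/, so it lowers to [e]. /i/ is a high vowel immediately before /r/, so it lowers to [e]. /duvozeirpibironl/ → duvozeerpiberonl.
Rule 4 (final cluster simplification): /l/ is the second consonant of a word-final cluster /nl/, so it deletes. /duvozeerpiberonl/ → duvozeerpiberon.

duvozeerpiberon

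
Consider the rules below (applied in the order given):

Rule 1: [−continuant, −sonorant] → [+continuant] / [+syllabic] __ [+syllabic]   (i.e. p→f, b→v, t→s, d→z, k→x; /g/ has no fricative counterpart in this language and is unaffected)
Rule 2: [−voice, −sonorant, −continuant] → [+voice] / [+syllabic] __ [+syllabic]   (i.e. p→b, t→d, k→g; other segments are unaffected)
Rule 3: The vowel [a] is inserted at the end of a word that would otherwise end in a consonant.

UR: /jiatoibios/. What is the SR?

Rule 1 (intervocalic spirantization): /t/ is a stop between vowels /a/ and /o/, so it spirantizes to the fricative [s]. /b/ is a stop between vowels /i/ and /i/, so it spirantizes to the fricative [v]. /jiatoibios/ → jiasoivios.
Rule 2 (intervocalic voicing): no segment meets the environment; /jiasoivios/ is unchanged.
Rule 3 (final a-epenthesis): the form ends in the consonant /s/, so [a] is inserted word-finally. /jiasoivios/ → jiasoiviosa.

jiasoiviosa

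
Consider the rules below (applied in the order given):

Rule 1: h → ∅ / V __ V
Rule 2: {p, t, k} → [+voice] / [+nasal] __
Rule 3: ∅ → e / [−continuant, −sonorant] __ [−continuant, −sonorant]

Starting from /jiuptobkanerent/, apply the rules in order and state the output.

jiupetobekanerend

Rule 1 (intervocalic h-deletion): no segment meets the environment; /jiuptobkanerent/ is unchanged.
Rule 2 (post-nasal voicing): /t/ is a voiceless stop immediately after the nasal /n/, so it voices to [d]. /jiuptobkanerent/ → jiuptobkanerend.
Rule 3 (stop-cluster e-epenthesis): /p/ and /t/ form a stop–stop cluster, so [e] is inserted between them. /b/ and /k/ form a stop–stop cluster, so [e] is inserted between them. /jiuptobkanerend/ → jiupetobekanerend.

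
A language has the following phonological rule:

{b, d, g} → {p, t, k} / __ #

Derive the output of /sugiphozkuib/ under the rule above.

Scanning /sugiphozkuib/: /g/ at position 3 is not in the conditioning environment; /b/ is a voiced stop in word-final position, so it devoices to [p].
Result: [sugiphozkuip].

sugiphozkuip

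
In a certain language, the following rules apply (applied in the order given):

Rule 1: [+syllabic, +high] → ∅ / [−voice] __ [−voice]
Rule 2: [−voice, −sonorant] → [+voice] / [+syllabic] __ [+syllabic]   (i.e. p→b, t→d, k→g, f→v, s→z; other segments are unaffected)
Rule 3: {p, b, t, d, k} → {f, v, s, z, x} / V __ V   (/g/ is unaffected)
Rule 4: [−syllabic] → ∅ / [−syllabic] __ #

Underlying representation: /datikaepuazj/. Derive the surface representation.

Rule 1 (high vowel syncope): /i/ is a high vowel flanked by voiceless consonants /t/ and /k/, so it deletes. /datikaepuazj/ → datkaepuazj.
Rule 2 (intervocalic voicing): /p/ is a voiceless obstruent between vowels /e/ and /u/, so it voices to [b]. /datkaepuazj/ → datkaebuazj.
Rule 3 (intervocalic spirantization): /b/ is a stop between vowels /e/ and /u/, so it spirantizes to the fricative [v]. /datkaebuazj/ → datkaevuazj.
Rule 4 (final cluster simplification): /j/ is the second consonant of a word-final cluster /zj/, so it deletes. /datkaevuazj/ → datkaevuaz.

datkaevuaz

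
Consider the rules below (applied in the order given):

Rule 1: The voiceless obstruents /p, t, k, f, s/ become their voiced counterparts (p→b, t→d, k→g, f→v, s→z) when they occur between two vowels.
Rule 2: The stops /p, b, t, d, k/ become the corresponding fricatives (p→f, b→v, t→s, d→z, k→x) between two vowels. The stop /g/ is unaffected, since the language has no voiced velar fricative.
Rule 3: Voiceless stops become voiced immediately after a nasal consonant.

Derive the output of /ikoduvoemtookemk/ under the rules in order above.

igozuvoemdoogemg

Rule 1 (intervocalic voicing): /k/ is a voiceless obstruent between vowels /i/ and /o/, so it voices to [g]. /k/ is a voiceless obstruent between vowels /o/ and /e/, so it voices to [g]. /ikoduvoemtookemk/ → igoduvoemtoogemk.
Rule 2 (intervocalic spirantization): /d/ is a stop between vowels /o/ and /u/, so it spirantizes to the fricative [z]. /igoduvoemtoogemk/ → igozuvoemtoogemk.
Rule 3 (post-nasal voicing): /t/ is a voiceless stop immediately after the nasal /m/, so it voices to [d]. /k/ is a voiceless stop immediately after the nasal /m/, so it voices to [g]. /igozuvoemtoogemk/ → igozuvoemdoogemg.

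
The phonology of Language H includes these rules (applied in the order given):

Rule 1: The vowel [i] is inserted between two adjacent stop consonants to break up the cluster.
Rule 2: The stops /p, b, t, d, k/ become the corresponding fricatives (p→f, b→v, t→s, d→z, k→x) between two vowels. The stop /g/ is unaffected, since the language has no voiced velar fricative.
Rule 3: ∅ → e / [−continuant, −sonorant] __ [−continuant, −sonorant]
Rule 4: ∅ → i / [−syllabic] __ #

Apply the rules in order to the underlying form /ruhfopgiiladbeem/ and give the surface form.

Rule 1 (stop-cluster i-epenthesis): /p/ and /g/ form a stop–stop cluster, so [i] is inserted between them. /d/ and /b/ form a stop–stop cluster, so [i] is inserted between them. /ruhfopgiiladbeem/ → ruhfopigiiladibeem.
Rule 2 (intervocalic spirantization): /p/ is a stop between vowels /o/ and /i/, so it spirantizes to the fricative [f]. /d/ is a stop between vowels /a/ and /i/, so it spirantizes to the fricative [z]. /b/ is a stop between vowels /i/ and /e/, so it spirantizes to the fricative [v]. /ruhfopigiiladibeem/ → ruhfofigiilaziveem.
Rule 3 (stop-cluster e-epenthesis): no segment meets the environment; /ruhfofigiilaziveem/ is unchanged.
Rule 4 (final i-epenthesis): the form ends in the consonant /m/, so [i] is inserted word-finally. /ruhfofigiilaziveem/ → ruhfofigiilaziveemi.

ruhfofigiilaziveemi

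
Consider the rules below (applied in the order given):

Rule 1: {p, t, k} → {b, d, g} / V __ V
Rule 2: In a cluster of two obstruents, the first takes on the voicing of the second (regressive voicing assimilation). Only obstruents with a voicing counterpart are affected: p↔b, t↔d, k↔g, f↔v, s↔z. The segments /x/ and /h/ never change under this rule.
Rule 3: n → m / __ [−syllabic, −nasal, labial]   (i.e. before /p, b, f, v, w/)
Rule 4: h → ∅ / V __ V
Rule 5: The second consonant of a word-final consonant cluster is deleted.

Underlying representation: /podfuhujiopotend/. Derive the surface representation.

potfuujioboden

Rule 1 (intervocalic voicing): /p/ is a voiceless stop between vowels /o/ and /o/, so it voices to [b]. /t/ is a voiceless stop between vowels /o/ and /e/, so it voices to [d]. /podfuhujiopotend/ → podfuhujiobodend.
Rule 2 (regressive voicing assimilation): /d/ precedes the voiceless obstruent /f/, so it devoices to [t] by assimilation. /podfuhujiobodend/ → potfuhujiobodend.
Rule 3 (nasal place assimilation): no segment meets the environment; /potfuhujiobodend/ is unchanged.
Rule 4 (intervocalic h-deletion): /h/ occurs between vowels /u/ and /u/, so it deletes. /potfuhujiobodend/ → potfuujiobodend.
Rule 5 (final cluster simplification): /d/ is the second consonant of a word-final cluster /nd/, so it deletes. /potfuujiobodend/ → potfuujioboden.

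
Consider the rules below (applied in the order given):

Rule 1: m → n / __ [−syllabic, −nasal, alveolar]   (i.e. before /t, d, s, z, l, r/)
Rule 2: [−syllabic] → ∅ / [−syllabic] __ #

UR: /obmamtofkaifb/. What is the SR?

obmantofkaif

Rule 1 (nasal place assimilation): /m/ precedes the alveolar consonant /t/, so it assimilates in place to [n]. /obmamtofkaifb/ → obmantofkaifb.
Rule 2 (final cluster simplification): /b/ is the second consonant of a word-final cluster /fb/, so it deletes. /obmantofkaifb/ → obmantofkaif.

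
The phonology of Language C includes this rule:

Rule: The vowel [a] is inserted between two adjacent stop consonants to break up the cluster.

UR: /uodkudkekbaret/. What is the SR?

/d/ and /k/ form a stop–stop cluster, so [a] is inserted between them.
/d/ and /k/ form a stop–stop cluster, so [a] is inserted between them.
/k/ and /b/ form a stop–stop cluster, so [a] is inserted between them.
Surface form: [uodakudakekabaret].

uodakudakekabaret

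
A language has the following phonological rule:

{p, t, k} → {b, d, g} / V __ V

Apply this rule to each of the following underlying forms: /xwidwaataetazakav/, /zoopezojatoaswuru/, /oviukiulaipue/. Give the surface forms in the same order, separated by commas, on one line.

/xwidwaataetazakav/: /t/ is a voiceless stop between vowels /a/ and /a/, so it voices to [d]. /t/ is a voiceless stop between vowels /e/ and /a/, so it voices to [d]. /k/ is a voiceless stop between vowels /a/ and /a/, so it voices to [g]. → [xwidwaadaedazagav].
/zoopezojatoaswuru/: /p/ is a voiceless stop between vowels /o/ and /e/, so it voices to [b]. /t/ is a voiceless stop between vowels /a/ and /o/, so it voices to [d]. → [zoobezojadoaswuru].
/oviukiulaipue/: /k/ is a voiceless stop between vowels /u/ and /i/, so it voices to [g]. /p/ is a voiceless stop between vowels /i/ and /u/, so it voices to [b]. → [oviugiulaibue].

xwidwaadaedazagav, zoobezojadoaswuru, oviugiulaibue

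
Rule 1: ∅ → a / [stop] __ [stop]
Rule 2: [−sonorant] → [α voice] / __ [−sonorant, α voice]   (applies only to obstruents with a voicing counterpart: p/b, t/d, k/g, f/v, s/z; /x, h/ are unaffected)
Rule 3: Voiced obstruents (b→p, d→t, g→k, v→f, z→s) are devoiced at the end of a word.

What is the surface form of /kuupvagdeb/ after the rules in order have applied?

kuubvagadep

Rule 1 (stop-cluster a-epenthesis): /g/ and /d/ form a stop–stop cluster, so [a] is inserted between them. /kuupvagdeb/ → kuupvagadeb.
Rule 2 (regressive voicing assimilation): /p/ precedes the voiced obstruent /v/, so it voices to [b] by assimilation. /kuupvagadeb/ → kuubvagadeb.
Rule 3 (final devoicing): /b/ is a voiced obstruent in word-final position, so it devoices to [p]. /kuubvagadeb/ → kuubvagadep.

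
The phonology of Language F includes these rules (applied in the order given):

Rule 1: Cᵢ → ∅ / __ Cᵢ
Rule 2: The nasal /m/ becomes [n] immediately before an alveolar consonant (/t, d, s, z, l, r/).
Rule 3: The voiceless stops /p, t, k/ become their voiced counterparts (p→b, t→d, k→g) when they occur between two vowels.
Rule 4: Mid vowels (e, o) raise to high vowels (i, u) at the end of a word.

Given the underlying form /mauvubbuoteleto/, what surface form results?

Rule 1 (degemination): /bb/ is a geminate; the first /b/ deletes. /mauvubbuoteleto/ → mauvubuoteleto.
Rule 2 (nasal place assimilation): no segment meets the environment; /mauvubuoteleto/ is unchanged.
Rule 3 (intervocalic voicing): /t/ is a voiceless stop between vowels /o/ and /e/, so it voices to [d]. /t/ is a voiceless stop between vowels /e/ and /o/, so it voices to [d]. /mauvubuoteleto/ → mauvubuodeledo.
Rule 4 (final vowel raising): /o/ is a mid vowel in word-final position, so it raises to [u]. /mauvubuodeledo/ → mauvubuodeledu.

mauvubuodeledu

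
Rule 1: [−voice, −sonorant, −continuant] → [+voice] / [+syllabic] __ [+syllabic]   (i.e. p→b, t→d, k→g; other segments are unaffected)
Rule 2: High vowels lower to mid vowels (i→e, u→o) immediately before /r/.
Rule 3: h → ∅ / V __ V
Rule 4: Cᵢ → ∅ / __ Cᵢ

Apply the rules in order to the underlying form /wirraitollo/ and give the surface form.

Rule 1 (intervocalic voicing): /t/ is a voiceless stop between vowels /i/ and /o/, so it voices to [d]. /wirraitollo/ → wirraidollo.
Rule 2 (pre-rhotic lowering): /i/ is a high vowel immediately before /r/, so it lowers to [e]. /wirraidollo/ → werraidollo.
Rule 3 (intervocalic h-deletion): no segment meets the environment; /werraidollo/ is unchanged.
Rule 4 (degemination): /rr/ is a geminate; the first /r/ deletes. /ll/ is a geminate; the first /l/ deletes. /werraidollo/ → weraidolo.

weraidolo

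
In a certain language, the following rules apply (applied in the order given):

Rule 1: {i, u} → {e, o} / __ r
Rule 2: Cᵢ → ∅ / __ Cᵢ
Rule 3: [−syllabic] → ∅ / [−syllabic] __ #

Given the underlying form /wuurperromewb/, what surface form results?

Rule 1 (pre-rhotic lowering): /u/ is a high vowel immediately before /r/, so it lowers to [o]. /wuurperromewb/ → wuorperromewb.
Rule 2 (degemination): /rr/ is a geminate; the first /r/ deletes. /wuorperromewb/ → wuorperomewb.
Rule 3 (final cluster simplification): /b/ is the second consonant of a word-final cluster /wb/, so it deletes. /wuorperomewb/ → wuorperomew.

wuorperomew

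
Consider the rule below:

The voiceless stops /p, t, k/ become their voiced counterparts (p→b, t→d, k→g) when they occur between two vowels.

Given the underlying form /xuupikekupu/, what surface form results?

/p/ is a voiceless stop between vowels /u/ and /i/, so it voices to [b].
/k/ is a voiceless stop between vowels /i/ and /e/, so it voices to [g].
/k/ is a voiceless stop between vowels /e/ and /u/, so it voices to [g].
/p/ is a voiceless stop between vowels /u/ and /u/, so it voices to [b].
Surface form: [xuubigegubu].

xuubigegubu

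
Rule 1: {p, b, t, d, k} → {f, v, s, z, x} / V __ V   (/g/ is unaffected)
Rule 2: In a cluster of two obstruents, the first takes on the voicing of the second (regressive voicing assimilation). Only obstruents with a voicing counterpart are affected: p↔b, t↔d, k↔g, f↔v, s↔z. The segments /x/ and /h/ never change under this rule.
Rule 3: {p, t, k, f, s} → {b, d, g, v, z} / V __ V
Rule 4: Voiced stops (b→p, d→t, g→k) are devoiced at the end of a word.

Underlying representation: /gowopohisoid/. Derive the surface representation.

gowovohizoit

Rule 1 (intervocalic spirantization): /p/ is a stop between vowels /o/ and /o/, so it spirantizes to the fricative [f]. /gowopohisoid/ → gowofohisoid.
Rule 2 (regressive voicing assimilation): no segment meets the environment; /gowofohisoid/ is unchanged.
Rule 3 (intervocalic voicing): /f/ is a voiceless obstruent between vowels /o/ and /o/, so it voices to [v]. /s/ is a voiceless obstruent between vowels /i/ and /o/, so it voices to [z]. /gowofohisoid/ → gowovohizoid.
Rule 4 (final devoicing): /d/ is a voiced stop in word-final position, so it devoices to [t]. /gowovohizoid/ → gowovohizoit.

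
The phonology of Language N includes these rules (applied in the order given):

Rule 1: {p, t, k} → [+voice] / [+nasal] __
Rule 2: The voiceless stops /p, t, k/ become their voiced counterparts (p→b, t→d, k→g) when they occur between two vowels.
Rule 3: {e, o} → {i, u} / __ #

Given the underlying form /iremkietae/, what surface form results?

Rule 1 (post-nasal voicing): /k/ is a voiceless stop immediately after the nasal /m/, so it voices to [g]. /iremkietae/ → iremgietae.
Rule 2 (intervocalic voicing): /t/ is a voiceless stop between vowels /e/ and /a/, so it voices to [d]. /iremgietae/ → iremgiedae.
Rule 3 (final vowel raising): /e/ is a mid vowel in word-final position, so it raises to [i]. /iremgiedae/ → iremgiedai.

iremgiedai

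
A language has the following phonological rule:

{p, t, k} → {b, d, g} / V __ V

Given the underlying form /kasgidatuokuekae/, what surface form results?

/t/ is a voiceless stop between vowels /a/ and /u/, so it voices to [d].
/k/ is a voiceless stop between vowels /o/ and /u/, so it voices to [g].
/k/ is a voiceless stop between vowels /e/ and /a/, so it voices to [g].
The other instance of /k/ does not occur in the required environment and remains unchanged.
Surface form: [kasgidaduoguegae].

kasgidaduoguegae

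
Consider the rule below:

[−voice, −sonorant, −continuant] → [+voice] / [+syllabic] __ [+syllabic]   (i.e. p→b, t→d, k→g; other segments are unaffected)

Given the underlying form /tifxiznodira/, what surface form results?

tifxiznodira

No segment of /tifxiznodira/ meets the structural description of the rule, so the form surfaces unchanged.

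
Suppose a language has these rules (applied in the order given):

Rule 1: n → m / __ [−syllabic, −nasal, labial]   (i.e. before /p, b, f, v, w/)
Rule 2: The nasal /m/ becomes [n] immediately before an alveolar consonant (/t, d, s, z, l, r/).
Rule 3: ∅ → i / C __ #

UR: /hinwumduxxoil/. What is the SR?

Rule 1 (nasal place assimilation): /n/ precedes the labial consonant /w/, so it assimilates in place to [m]. /hinwumduxxoil/ → himwumduxxoil.
Rule 2 (nasal place assimilation): /m/ precedes the alveolar consonant /d/, so it assimilates in place to [n]. /himwumduxxoil/ → himwunduxxoil.
Rule 3 (final i-epenthesis): the form ends in the consonant /l/, so [i] is inserted word-finally. /himwunduxxoil/ → himwunduxxoili.

himwunduxxoili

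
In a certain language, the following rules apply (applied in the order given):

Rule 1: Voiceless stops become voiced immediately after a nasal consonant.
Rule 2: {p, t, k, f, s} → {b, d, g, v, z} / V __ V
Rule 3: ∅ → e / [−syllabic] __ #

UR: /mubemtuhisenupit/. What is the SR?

mubemduhizenubite

Rule 1 (post-nasal voicing): /t/ is a voiceless stop immediately after the nasal /m/, so it voices to [d]. /mubemtuhisenupit/ → mubemduhisenupit.
Rule 2 (intervocalic voicing): /s/ is a voiceless obstruent between vowels /i/ and /e/, so it voices to [z]. /p/ is a voiceless obstruent between vowels /u/ and /i/, so it voices to [b]. /mubemduhisenupit/ → mubemduhizenubit.
Rule 3 (final e-epenthesis): the form ends in the consonant /t/, so [e] is inserted word-finally. /mubemduhizenubit/ → mubemduhizenubite.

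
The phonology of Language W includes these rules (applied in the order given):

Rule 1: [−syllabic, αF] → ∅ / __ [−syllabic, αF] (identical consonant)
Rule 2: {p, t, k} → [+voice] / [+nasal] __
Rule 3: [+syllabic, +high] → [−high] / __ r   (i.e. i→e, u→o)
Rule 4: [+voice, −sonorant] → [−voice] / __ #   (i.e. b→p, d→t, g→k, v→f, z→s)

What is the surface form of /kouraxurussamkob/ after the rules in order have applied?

Rule 1 (degemination): /ss/ is a geminate; the first /s/ deletes. /kouraxurussamkob/ → kouraxurusamkob.
Rule 2 (post-nasal voicing): /k/ is a voiceless stop immediately after the nasal /m/, so it voices to [g]. /kouraxurusamkob/ → kouraxurusamgob.
Rule 3 (pre-rhotic lowering): /u/ is a high vowel immediately before /r/, so it lowers to [o]. /u/ is a high vowel immediately before /r/, so it lowers to [o]. /kouraxurusamgob/ → kooraxorusamgob.
Rule 4 (final devoicing): /b/ is a voiced obstruent in word-final position, so it devoices to [p]. /kooraxorusamgob/ → kooraxorusamgop.

kooraxorusamgop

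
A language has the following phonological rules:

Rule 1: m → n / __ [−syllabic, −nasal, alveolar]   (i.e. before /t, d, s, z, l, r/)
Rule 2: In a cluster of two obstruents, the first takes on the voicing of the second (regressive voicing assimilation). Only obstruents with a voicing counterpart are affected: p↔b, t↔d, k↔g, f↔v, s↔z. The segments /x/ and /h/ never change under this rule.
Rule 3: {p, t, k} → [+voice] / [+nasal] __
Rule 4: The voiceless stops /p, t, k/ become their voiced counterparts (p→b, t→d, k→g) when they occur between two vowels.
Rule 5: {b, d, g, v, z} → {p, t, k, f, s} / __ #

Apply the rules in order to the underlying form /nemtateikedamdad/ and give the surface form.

nendadeigedandat

Rule 1 (nasal place assimilation): /m/ precedes the alveolar consonant /t/, so it assimilates in place to [n]. /m/ precedes the alveolar consonant /d/, so it assimilates in place to [n]. /nemtateikedamdad/ → nentateikedandad.
Rule 2 (regressive voicing assimilation): no segment meets the environment; /nentateikedandad/ is unchanged.
Rule 3 (post-nasal voicing): /t/ is a voiceless stop immediately after the nasal /n/, so it voices to [d]. /nentateikedandad/ → nendateikedandad.
Rule 4 (intervocalic voicing): /t/ is a voiceless stop between vowels /a/ and /e/, so it voices to [d]. /k/ is a voiceless stop between vowels /i/ and /e/, so it voices to [g]. /nendateikedandad/ → nendadeigedandad.
Rule 5 (final devoicing): /d/ is a voiced obstruent in word-final position, so it devoices to [t]. /nendadeigedandad/ → nendadeigedandat.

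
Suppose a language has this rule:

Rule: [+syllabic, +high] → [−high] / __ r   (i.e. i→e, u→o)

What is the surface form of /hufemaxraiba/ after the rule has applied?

No segment of /hufemaxraiba/ meets the structural description of the rule, so the form surfaces unchanged.

hufemaxraiba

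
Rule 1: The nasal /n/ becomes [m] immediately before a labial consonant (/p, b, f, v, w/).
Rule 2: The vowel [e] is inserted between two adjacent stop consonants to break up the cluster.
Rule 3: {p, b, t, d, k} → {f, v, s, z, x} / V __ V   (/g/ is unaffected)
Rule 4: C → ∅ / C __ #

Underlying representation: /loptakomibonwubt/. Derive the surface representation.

lofesaxomivomwuvet

Rule 1 (nasal place assimilation): /n/ precedes the labial consonant /w/, so it assimilates in place to [m]. /loptakomibonwubt/ → loptakomibomwubt.
Rule 2 (stop-cluster e-epenthesis): /p/ and /t/ form a stop–stop cluster, so [e] is inserted between them. /b/ and /t/ form a stop–stop cluster, so [e] is inserted between them. /loptakomibomwubt/ → lopetakomibomwubet.
Rule 3 (intervocalic spirantization): /p/ is a stop between vowels /o/ and /e/, so it spirantizes to the fricative [f]. /t/ is a stop between vowels /e/ and /a/, so it spirantizes to the fricative [s]. /k/ is a stop between vowels /a/ and /o/, so it spirantizes to the fricative [x]. /b/ is a stop between vowels /i/ and /o/, so it spirantizes to the fricative [v]. /b/ is a stop between vowels /u/ and /e/, so it spirantizes to the fricative [v]. /lopetakomibomwubet/ → lofesaxomivomwuvet.
Rule 4 (final cluster simplification): no segment meets the environment; /lofesaxomivomwuvet/ is unchanged.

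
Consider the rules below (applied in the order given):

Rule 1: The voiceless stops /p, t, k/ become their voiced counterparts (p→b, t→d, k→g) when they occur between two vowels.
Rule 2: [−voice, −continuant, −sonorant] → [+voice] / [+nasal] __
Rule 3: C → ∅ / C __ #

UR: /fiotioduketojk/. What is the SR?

Rule 1 (intervocalic voicing): /t/ is a voiceless stop between vowels /o/ and /i/, so it voices to [d]. /k/ is a voiceless stop between vowels /u/ and /e/, so it voices to [g]. /t/ is a voiceless stop between vowels /e/ and /o/, so it voices to [d]. /fiotioduketojk/ → fiodiodugedojk.
Rule 2 (post-nasal voicing): no segment meets the environment; /fiodiodugedojk/ is unchanged.
Rule 3 (final cluster simplification): /k/ is the second consonant of a word-final cluster /jk/, so it deletes. /fiodiodugedojk/ → fiodiodugedoj.

fiodiodugedoj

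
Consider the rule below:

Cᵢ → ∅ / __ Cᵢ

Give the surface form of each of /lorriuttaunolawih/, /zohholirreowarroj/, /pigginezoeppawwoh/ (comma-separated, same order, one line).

/lorriuttaunolawih/: /rr/ is a geminate; the first /r/ deletes. /tt/ is a geminate; the first /t/ deletes. → [loriutaunolawih].
/zohholirreowarroj/: /hh/ is a geminate; the first /h/ deletes. /rr/ is a geminate; the first /r/ deletes. /rr/ is a geminate; the first /r/ deletes. → [zoholireowaroj].
/pigginezoeppawwoh/: /gg/ is a geminate; the first /g/ deletes. /pp/ is a geminate; the first /p/ deletes. /ww/ is a geminate; the first /w/ deletes. → [piginezoepawoh].

loriutaunolawih, zoholireowaroj, piginezoepawoh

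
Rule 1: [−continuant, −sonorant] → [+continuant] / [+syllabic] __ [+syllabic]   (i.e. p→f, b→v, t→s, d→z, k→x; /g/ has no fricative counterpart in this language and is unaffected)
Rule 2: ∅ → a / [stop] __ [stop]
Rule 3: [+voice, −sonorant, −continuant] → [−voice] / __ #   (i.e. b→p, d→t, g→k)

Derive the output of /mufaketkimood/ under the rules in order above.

Rule 1 (intervocalic spirantization): /k/ is a stop between vowels /a/ and /e/, so it spirantizes to the fricative [x]. /mufaketkimood/ → mufaxetkimood.
Rule 2 (stop-cluster a-epenthesis): /t/ and /k/ form a stop–stop cluster, so [a] is inserted between them. /mufaxetkimood/ → mufaxetakimood.
Rule 3 (final devoicing): /d/ is a voiced stop in word-final position, so it devoices to [t]. /mufaxetakimood/ → mufaxetakimoot.

mufaxetakimoot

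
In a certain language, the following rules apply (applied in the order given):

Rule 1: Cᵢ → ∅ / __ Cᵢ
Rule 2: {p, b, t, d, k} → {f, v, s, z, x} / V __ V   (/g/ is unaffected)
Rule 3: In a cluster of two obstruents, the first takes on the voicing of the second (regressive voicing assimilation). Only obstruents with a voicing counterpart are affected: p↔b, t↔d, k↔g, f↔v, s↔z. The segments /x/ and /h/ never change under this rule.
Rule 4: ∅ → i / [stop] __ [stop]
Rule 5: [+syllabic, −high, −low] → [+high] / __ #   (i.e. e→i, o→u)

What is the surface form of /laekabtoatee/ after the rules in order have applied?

Rule 1 (degemination): no segment meets the environment; /laekabtoatee/ is unchanged.
Rule 2 (intervocalic spirantization): /k/ is a stop between vowels /e/ and /a/, so it spirantizes to the fricative [x]. /t/ is a stop between vowels /a/ and /e/, so it spirantizes to the fricative [s]. /laekabtoatee/ → laexabtoasee.
Rule 3 (regressive voicing assimilation): /b/ precedes the voiceless obstruent /t/, so it devoices to [p] by assimilation. /laexabtoasee/ → laexaptoasee.
Rule 4 (stop-cluster i-epenthesis): /p/ and /t/ form a stop–stop cluster, so [i] is inserted between them. /laexaptoasee/ → laexapitoasee.
Rule 5 (final vowel raising): /e/ is a mid vowel in word-final position, so it raises to [i]. /laexapitoasee/ → laexapitoasei.

laexapitoasei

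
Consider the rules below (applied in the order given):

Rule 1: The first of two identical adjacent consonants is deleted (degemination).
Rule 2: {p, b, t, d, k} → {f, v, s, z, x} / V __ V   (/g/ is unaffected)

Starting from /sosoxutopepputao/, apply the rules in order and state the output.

sosoxusofefusao

Rule 1 (degemination): /pp/ is a geminate; the first /p/ deletes. /sosoxutopepputao/ → sosoxutopeputao.
Rule 2 (intervocalic spirantization): /t/ is a stop between vowels /u/ and /o/, so it spirantizes to the fricative [s]. /p/ is a stop between vowels /o/ and /e/, so it spirantizes to the fricative [f]. /p/ is a stop between vowels /e/ and /u/, so it spirantizes to the fricative [f]. /t/ is a stop between vowels /u/ and /a/, so it spirantizes to the fricative [s]. /sosoxutopeputao/ → sosoxusofefusao.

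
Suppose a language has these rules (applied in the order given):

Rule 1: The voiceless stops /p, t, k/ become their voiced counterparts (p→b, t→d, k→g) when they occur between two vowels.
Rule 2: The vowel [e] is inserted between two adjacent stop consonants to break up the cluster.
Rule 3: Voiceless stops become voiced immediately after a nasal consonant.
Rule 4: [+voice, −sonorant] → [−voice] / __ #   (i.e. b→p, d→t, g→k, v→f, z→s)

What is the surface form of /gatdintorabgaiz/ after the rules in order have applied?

Rule 1 (intervocalic voicing): no segment meets the environment; /gatdintorabgaiz/ is unchanged.
Rule 2 (stop-cluster e-epenthesis): /t/ and /d/ form a stop–stop cluster, so [e] is inserted between them. /b/ and /g/ form a stop–stop cluster, so [e] is inserted between them. /gatdintorabgaiz/ → gatedintorabegaiz.
Rule 3 (post-nasal voicing): /t/ is a voiceless stop immediately after the nasal /n/, so it voices to [d]. /gatedintorabegaiz/ → gatedindorabegaiz.
Rule 4 (final devoicing): /z/ is a voiced obstruent in word-final position, so it devoices to [s]. /gatedindorabegaiz/ → gatedindorabegais.

gatedindorabegais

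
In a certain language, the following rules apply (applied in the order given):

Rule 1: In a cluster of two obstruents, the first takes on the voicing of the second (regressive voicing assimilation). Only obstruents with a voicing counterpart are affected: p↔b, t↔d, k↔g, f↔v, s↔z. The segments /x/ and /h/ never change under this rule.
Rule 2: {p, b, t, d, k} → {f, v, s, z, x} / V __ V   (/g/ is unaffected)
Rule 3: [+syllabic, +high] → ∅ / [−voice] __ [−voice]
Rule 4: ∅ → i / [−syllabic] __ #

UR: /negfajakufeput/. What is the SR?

nekfajaxfefti

Rule 1 (regressive voicing assimilation): /g/ precedes the voiceless obstruent /f/, so it devoices to [k] by assimilation. /negfajakufeput/ → nekfajakufeput.
Rule 2 (intervocalic spirantization): /k/ is a stop between vowels /a/ and /u/, so it spirantizes to the fricative [x]. /p/ is a stop between vowels /e/ and /u/, so it spirantizes to the fricative [f]. /nekfajakufeput/ → nekfajaxufefut.
Rule 3 (high vowel syncope): /u/ is a high vowel flanked by voiceless consonants /x/ and /f/, so it deletes. /u/ is a high vowel flanked by voiceless consonants /f/ and /t/, so it deletes. /nekfajaxufefut/ → nekfajaxfeft.
Rule 4 (final i-epenthesis): the form ends in the consonant /t/, so [i] is inserted word-finally. /nekfajaxfeft/ → nekfajaxfefti.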